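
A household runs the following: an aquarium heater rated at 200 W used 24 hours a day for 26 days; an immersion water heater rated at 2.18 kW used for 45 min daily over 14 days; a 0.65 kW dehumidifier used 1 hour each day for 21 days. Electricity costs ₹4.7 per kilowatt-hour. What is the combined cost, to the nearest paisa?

₹758.30

aquarium heater: Runtime = 24 h × 26 = 624 h
aquarium heater: 0.2 kW × 624 h = 124.8 kWh
immersion water heater: Runtime = 45 min × 14 = 630 min = 10.5 h
immersion water heater: 2.18 kW × 10.5 h = 22.89 kWh
dehumidifier: Runtime = 1 h/day × 21 days = 21 h
dehumidifier: 0.65 kW × 21 h = 13.65 kWh
Total energy = 161.34 kWh
Cost = 161.34 × ₹4.7 = ₹758.30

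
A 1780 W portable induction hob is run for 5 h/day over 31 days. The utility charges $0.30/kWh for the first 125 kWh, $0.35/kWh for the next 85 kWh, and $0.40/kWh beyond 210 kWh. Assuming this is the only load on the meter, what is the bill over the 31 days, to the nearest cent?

Runtime = 5 h/day × 31 days = 155 h
Energy = 1.78 kW × 155 h = 275.9 kWh
Tier 1 (0–125 kWh): 125 × $0.30 = $37.5
Tier 2 (125–210 kWh): 85 × $0.35 = $29.75
Above 210 kWh: 65.9 × $0.40 = $26.36
Bill = $93.61

$93.61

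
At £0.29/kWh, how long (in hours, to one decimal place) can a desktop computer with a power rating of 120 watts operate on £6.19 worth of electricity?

177.9 h

Energy available = £6.19 ÷ £0.29/kWh = 21.3448 kWh
Hours = 21.3448 kWh ÷ 0.12 kW = 177.9 h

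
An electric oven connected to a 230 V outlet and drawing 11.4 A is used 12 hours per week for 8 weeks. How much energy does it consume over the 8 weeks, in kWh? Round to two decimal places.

Power = 11.4 A × 230 V = 2622 W = 2.622 kW
Runtime = 12 h/week × 8 weeks = 96 h
Energy = 2.622 kW × 96 h = 251.712 kWh ≈ 251.71 kWh

251.71 kWh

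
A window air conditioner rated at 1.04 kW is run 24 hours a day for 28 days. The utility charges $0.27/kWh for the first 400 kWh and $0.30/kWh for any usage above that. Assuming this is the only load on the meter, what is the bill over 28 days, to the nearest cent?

$197.66

Runtime = 24 h × 28 = 672 h
Energy = 1.04 kW × 672 h = 698.88 kWh
Tier 1 (0–400 kWh): 400 × $0.27 = $108
Above 400 kWh: 298.88 × $0.30 = $89.664
Bill = $197.66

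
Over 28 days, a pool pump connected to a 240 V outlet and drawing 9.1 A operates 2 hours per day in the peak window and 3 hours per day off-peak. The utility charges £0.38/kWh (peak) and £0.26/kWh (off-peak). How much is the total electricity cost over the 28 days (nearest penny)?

£94.17

Power = 9.1 A × 240 V = 2184 W = 2.184 kW
Peak energy = 2.184 kW × 2 h × 28 = 122.304 kWh
Off-peak energy = 2.184 kW × 3 h × 28 = 183.456 kWh
Cost = 122.304 × £0.38 + 183.456 × £0.26 = £46.47552 + £47.69856 = £94.17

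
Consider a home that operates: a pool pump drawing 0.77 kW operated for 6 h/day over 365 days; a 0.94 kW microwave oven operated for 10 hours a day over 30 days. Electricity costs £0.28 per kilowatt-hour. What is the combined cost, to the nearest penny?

£551.12

pool pump: Runtime = 6 h/day × 365 days = 2190 h
pool pump: 0.77 kW × 2190 h = 1686.3 kWh
microwave oven: Runtime = 10 h/day × 30 days = 300 h
microwave oven: 0.94 kW × 300 h = 282 kWh
Total energy = 1968.3 kWh
Cost = 1968.3 × £0.28 = £551.12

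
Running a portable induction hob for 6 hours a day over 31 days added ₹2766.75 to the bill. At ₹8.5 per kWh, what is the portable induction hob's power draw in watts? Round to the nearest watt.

Energy = ₹2766.75 ÷ ₹8.5/kWh = 325.5 kWh
Runtime = 6 h/day × 31 days = 186 h
Power = 325.5 kWh ÷ 186 h = 1.75 kW = 1750 W

1750 W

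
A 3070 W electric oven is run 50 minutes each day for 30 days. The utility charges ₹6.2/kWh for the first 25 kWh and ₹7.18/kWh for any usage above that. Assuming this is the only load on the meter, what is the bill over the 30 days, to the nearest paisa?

₹526.57

Runtime = 50 min × 30 = 1500 min = 25 h
Energy = 3.07 kW × 25 h = 76.75 kWh
Tier 1 (0–25 kWh): 25 × ₹6.2 = ₹155
Above 25 kWh: 51.75 × ₹7.18 = ₹371.565
Bill = ₹526.57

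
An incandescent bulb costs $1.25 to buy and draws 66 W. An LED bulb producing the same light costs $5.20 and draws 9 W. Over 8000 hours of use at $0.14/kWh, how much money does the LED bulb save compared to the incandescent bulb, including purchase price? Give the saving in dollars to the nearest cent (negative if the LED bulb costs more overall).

$59.89

incandescent bulb: $1.25 + (66/1000) kW × 8000 h × $0.14 = $1.25 + $73.92 = $75.17
LED bulb: $5.20 + (9/1000) kW × 8000 h × $0.14 = $5.20 + $10.08 = $15.28
Saving = $75.17 − $15.28 = $59.89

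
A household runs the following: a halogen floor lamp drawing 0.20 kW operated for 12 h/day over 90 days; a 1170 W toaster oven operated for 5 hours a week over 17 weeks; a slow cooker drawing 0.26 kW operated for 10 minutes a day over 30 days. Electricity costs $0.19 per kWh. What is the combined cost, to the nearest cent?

$60.18

halogen floor lamp: Runtime = 12 h/day × 90 days = 1080 h
halogen floor lamp: 0.2 kW × 1080 h = 216 kWh
toaster oven: Runtime = 5 h/week × 17 weeks = 85 h
toaster oven: 1.17 kW × 85 h = 99.45 kWh
slow cooker: Runtime = 10 min × 30 = 300 min = 5 h
slow cooker: 0.26 kW × 5 h = 1.3 kWh
Total energy = 316.75 kWh
Cost = 316.75 × $0.19 = $60.18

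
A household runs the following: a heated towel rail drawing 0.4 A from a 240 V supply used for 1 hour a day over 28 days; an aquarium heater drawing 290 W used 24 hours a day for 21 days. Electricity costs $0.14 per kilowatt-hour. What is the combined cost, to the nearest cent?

$20.84

heated towel rail: Power = 0.4 A × 240 V = 96 W = 0.096 kW
heated towel rail: Runtime = 1 h/day × 28 days = 28 h
heated towel rail: 0.096 kW × 28 h = 2.688 kWh
aquarium heater: Runtime = 24 h × 21 = 504 h
aquarium heater: 0.29 kW × 504 h = 146.16 kWh
Total energy = 148.848 kWh
Cost = 148.848 × $0.14 = $20.84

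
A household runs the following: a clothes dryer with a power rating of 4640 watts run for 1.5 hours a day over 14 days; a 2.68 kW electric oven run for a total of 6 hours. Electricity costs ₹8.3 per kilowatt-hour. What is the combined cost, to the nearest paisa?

clothes dryer: Runtime = 1.5 h/day × 14 days = 21 h
clothes dryer: 4.64 kW × 21 h = 97.44 kWh
electric oven: 2.68 kW × 6 h = 16.08 kWh
Total energy = 113.52 kWh
Cost = 113.52 × ₹8.3 = ₹942.22

₹942.22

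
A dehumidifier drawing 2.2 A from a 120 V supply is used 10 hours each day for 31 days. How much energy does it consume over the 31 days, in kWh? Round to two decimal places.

81.84 kWh

Power = 2.2 A × 120 V = 264 W = 0.264 kW
Runtime = 10 h/day × 31 days = 310 h
Energy = 0.264 kW × 310 h = 81.84 kWh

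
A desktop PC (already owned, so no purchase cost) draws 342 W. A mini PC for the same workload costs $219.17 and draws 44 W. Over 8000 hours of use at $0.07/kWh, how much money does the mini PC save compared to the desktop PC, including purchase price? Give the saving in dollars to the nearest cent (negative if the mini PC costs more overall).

desktop PC: $0.00 + (342/1000) kW × 8000 h × $0.07 = $0.00 + $191.52 = $191.52
mini PC: $219.17 + (44/1000) kW × 8000 h × $0.07 = $219.17 + $24.64 = $243.81
Saving = $191.52 − $243.81 = −$52.29

-$52.29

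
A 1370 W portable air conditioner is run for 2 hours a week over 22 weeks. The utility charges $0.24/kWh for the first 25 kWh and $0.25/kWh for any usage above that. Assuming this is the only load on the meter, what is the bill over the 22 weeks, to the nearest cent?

$14.82

Runtime = 2 h/week × 22 weeks = 44 h
Energy = 1.37 kW × 44 h = 60.28 kWh
Tier 1 (0–25 kWh): 25 × $0.24 = $6
Above 25 kWh: 35.28 × $0.25 = $8.82
Bill = $14.82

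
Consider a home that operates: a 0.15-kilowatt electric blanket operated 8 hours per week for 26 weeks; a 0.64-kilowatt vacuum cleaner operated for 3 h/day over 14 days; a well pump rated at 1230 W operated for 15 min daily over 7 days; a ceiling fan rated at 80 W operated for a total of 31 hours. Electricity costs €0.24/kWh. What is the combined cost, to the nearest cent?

electric blanket: Runtime = 8 h/week × 26 weeks = 208 h
electric blanket: 0.15 kW × 208 h = 31.2 kWh
vacuum cleaner: Runtime = 3 h/day × 14 days = 42 h
vacuum cleaner: 0.64 kW × 42 h = 26.88 kWh
well pump: Runtime = 15 min × 7 = 105 min = 1.75 h
well pump: 1.23 kW × 1.75 h = 2.1525 kWh
ceiling fan: 0.08 kW × 31 h = 2.48 kWh
Total energy = 62.7125 kWh
Cost = 62.7125 × €0.24 = €15.05

€15.05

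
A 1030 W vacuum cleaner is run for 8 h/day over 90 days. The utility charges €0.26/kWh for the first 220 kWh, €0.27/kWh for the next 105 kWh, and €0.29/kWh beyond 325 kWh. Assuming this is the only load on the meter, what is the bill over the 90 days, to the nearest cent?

€206.36

Runtime = 8 h/day × 90 days = 720 h
Energy = 1.03 kW × 720 h = 741.6 kWh
Tier 1 (0–220 kWh): 220 × €0.26 = €57.2
Tier 2 (220–325 kWh): 105 × €0.27 = €28.35
Above 325 kWh: 416.6 × €0.29 = €120.814
Bill = €206.36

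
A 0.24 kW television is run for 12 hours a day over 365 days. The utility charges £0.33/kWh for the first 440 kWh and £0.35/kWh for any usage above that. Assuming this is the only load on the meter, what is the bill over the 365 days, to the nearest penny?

£359.12

Runtime = 12 h/day × 365 days = 4380 h
Energy = 0.24 kW × 4380 h = 1051.2 kWh
Tier 1 (0–440 kWh): 440 × £0.33 = £145.2
Above 440 kWh: 611.2 × £0.35 = £213.92
Bill = £359.12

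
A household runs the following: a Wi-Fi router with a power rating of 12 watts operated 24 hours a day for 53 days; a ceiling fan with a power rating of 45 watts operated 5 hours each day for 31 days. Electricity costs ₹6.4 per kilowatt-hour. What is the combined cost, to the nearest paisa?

₹142.33

Wi-Fi router: Runtime = 24 h × 53 = 1272 h
Wi-Fi router: 0.012 kW × 1272 h = 15.264 kWh
ceiling fan: Runtime = 5 h/day × 31 days = 155 h
ceiling fan: 0.045 kW × 155 h = 6.975 kWh
Total energy = 22.239 kWh
Cost = 22.239 × ₹6.4 = ₹142.33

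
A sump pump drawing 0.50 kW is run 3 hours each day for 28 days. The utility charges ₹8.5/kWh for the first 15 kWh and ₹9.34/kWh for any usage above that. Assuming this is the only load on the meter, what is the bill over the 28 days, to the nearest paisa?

Runtime = 3 h/day × 28 days = 84 h
Energy = 0.5 kW × 84 h = 42 kWh
Tier 1 (0–15 kWh): 15 × ₹8.5 = ₹127.5
Above 15 kWh: 27 × ₹9.34 = ₹252.18
Bill = ₹379.68

₹379.68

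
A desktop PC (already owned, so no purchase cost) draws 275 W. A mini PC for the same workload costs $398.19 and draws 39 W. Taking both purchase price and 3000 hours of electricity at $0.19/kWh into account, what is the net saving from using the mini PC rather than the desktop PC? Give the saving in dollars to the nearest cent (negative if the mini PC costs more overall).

-$263.67

desktop PC: $0.00 + (275/1000) kW × 3000 h × $0.19 = $0.00 + $156.75 = $156.75
mini PC: $398.19 + (39/1000) kW × 3000 h × $0.19 = $398.19 + $22.23 = $420.42
Saving = $156.75 − $420.42 = −$263.67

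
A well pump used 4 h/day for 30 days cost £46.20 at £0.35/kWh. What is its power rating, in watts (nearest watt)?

Energy = £46.20 ÷ £0.35/kWh = 132 kWh
Runtime = 4 h/day × 30 days = 120 h
Power = 132 kWh ÷ 120 h = 1.1 kW = 1100 W

1100 W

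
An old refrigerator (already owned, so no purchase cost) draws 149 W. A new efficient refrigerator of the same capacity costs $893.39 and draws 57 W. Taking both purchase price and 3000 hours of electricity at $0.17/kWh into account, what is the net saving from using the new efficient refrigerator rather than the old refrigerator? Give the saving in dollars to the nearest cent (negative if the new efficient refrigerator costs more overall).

-$846.47

old refrigerator: $0.00 + (149/1000) kW × 3000 h × $0.17 = $0.00 + $75.99 = $75.99
new efficient refrigerator: $893.39 + (57/1000) kW × 3000 h × $0.17 = $893.39 + $29.07 = $922.46
Saving = $75.99 − $922.46 = −$846.47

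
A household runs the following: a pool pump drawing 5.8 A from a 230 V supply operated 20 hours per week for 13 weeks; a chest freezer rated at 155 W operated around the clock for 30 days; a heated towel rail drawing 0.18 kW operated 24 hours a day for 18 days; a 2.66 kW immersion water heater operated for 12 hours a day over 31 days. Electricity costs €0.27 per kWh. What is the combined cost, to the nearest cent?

€411.94

pool pump: Power = 5.8 A × 230 V = 1334 W = 1.334 kW
pool pump: Runtime = 20 h/week × 13 weeks = 260 h
pool pump: 1.334 kW × 260 h = 346.84 kWh
chest freezer: Runtime = 24 h × 30 = 720 h
chest freezer: 0.155 kW × 720 h = 111.6 kWh
heated towel rail: Runtime = 24 h × 18 = 432 h
heated towel rail: 0.18 kW × 432 h = 77.76 kWh
immersion water heater: Runtime = 12 h/day × 31 days = 372 h
immersion water heater: 2.66 kW × 372 h = 989.52 kWh
Total energy = 1525.72 kWh
Cost = 1525.72 × €0.27 = €411.94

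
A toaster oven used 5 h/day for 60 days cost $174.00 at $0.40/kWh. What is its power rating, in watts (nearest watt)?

1450 W

Energy = $174.00 ÷ $0.40/kWh = 435 kWh
Runtime = 5 h/day × 60 days = 300 h
Power = 435 kWh ÷ 300 h = 1.45 kW = 1450 W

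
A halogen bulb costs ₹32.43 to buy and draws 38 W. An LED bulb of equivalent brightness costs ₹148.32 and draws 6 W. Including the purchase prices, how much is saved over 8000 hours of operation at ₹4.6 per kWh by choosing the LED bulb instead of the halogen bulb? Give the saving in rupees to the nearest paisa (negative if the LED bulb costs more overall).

₹1061.71

halogen bulb: ₹32.43 + (38/1000) kW × 8000 h × ₹4.6 = ₹32.43 + ₹1398.4 = ₹1430.83
LED bulb: ₹148.32 + (6/1000) kW × 8000 h × ₹4.6 = ₹148.32 + ₹220.8 = ₹369.12
Saving = ₹1430.83 − ₹369.12 = ₹1061.71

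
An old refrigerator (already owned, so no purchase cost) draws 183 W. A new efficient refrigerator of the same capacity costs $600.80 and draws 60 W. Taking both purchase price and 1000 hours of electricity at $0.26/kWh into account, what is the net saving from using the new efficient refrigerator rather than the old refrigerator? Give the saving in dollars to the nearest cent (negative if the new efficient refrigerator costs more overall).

-$568.82

old refrigerator: $0.00 + (183/1000) kW × 1000 h × $0.26 = $0.00 + $47.58 = $47.58
new efficient refrigerator: $600.80 + (60/1000) kW × 1000 h × $0.26 = $600.80 + $15.6 = $616.4
Saving = $47.58 − $616.4 = −$568.82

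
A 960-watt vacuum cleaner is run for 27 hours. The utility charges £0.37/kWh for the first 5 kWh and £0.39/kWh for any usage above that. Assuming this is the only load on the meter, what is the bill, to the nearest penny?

Energy = 0.96 kW × 27 h = 25.92 kWh
Tier 1 (0–5 kWh): 5 × £0.37 = £1.85
Above 5 kWh: 20.92 × £0.39 = £8.1588
Bill = £10.01

£10.01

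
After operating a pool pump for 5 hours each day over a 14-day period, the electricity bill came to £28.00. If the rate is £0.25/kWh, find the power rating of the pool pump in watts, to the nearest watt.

1600 W

Energy = £28.00 ÷ £0.25/kWh = 112 kWh
Runtime = 5 h/day × 14 days = 70 h
Power = 112 kWh ÷ 70 h = 1.6 kW = 1600 W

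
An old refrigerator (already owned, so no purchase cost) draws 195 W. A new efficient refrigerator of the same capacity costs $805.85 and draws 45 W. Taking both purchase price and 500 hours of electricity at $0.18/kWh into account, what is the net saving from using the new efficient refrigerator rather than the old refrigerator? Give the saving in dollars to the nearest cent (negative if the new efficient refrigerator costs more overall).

old refrigerator: $0.00 + (195/1000) kW × 500 h × $0.18 = $0.00 + $17.55 = $17.55
new efficient refrigerator: $805.85 + (45/1000) kW × 500 h × $0.18 = $805.85 + $4.05 = $809.9
Saving = $17.55 − $809.9 = −$792.35

-$792.35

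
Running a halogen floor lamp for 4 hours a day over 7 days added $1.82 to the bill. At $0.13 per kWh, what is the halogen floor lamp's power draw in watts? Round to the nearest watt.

Energy = $1.82 ÷ $0.13/kWh = 14 kWh
Runtime = 4 h/day × 7 days = 28 h
Power = 14 kWh ÷ 28 h = 0.5 kW = 500 W

500 W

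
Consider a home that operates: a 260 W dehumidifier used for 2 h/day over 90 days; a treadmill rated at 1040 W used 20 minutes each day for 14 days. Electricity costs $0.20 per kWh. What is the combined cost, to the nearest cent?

dehumidifier: Runtime = 2 h/day × 90 days = 180 h
dehumidifier: 0.26 kW × 180 h = 46.8 kWh
treadmill: Runtime = 20 min × 14 = 280 min = 4.666666… h
treadmill: 1.04 kW × 4.666666… h = 4.853333… kWh
Total energy = 51.653333… kWh
Cost = 51.653333… × $0.20 = $10.33

$10.33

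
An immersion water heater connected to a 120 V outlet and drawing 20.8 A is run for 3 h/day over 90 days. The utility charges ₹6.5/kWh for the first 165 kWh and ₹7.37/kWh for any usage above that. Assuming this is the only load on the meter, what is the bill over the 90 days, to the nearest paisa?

Power = 20.8 A × 120 V = 2496 W = 2.496 kW
Runtime = 3 h/day × 90 days = 270 h
Energy = 2.496 kW × 270 h = 673.92 kWh
Tier 1 (0–165 kWh): 165 × ₹6.5 = ₹1072.5
Above 165 kWh: 508.92 × ₹7.37 = ₹3750.7404
Bill = ₹4823.24

₹4823.24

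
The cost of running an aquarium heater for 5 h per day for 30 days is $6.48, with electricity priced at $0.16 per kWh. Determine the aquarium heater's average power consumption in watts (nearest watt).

Energy = $6.48 ÷ $0.16/kWh = 40.5 kWh
Runtime = 5 h/day × 30 days = 150 h
Power = 40.5 kWh ÷ 150 h = 0.27 kW = 270 W

270 W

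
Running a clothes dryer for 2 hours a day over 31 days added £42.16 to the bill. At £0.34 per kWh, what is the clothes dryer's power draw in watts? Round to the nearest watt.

Energy = £42.16 ÷ £0.34/kWh = 124 kWh
Runtime = 2 h/day × 31 days = 62 h
Power = 124 kWh ÷ 62 h = 2 kW = 2000 W

2000 W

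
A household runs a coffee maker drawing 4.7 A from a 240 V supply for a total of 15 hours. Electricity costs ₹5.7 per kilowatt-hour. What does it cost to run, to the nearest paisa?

Power = 4.7 A × 240 V = 1128 W = 1.128 kW
Energy = 1.128 kW × 15 h = 16.92 kWh
Cost = 16.92 kWh × ₹5.7/kWh = ₹96.44

₹96.44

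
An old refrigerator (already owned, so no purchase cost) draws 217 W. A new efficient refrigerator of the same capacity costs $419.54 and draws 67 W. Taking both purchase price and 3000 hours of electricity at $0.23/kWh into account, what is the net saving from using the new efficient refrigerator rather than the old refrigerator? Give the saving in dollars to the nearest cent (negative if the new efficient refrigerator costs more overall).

old refrigerator: $0.00 + (217/1000) kW × 3000 h × $0.23 = $0.00 + $149.73 = $149.73
new efficient refrigerator: $419.54 + (67/1000) kW × 3000 h × $0.23 = $419.54 + $46.23 = $465.77
Saving = $149.73 − $465.77 = −$316.04

-$316.04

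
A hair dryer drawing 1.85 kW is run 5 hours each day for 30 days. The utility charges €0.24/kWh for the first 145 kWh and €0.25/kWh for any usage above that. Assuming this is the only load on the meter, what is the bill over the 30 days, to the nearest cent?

Runtime = 5 h/day × 30 days = 150 h
Energy = 1.85 kW × 150 h = 277.5 kWh
Tier 1 (0–145 kWh): 145 × €0.24 = €34.8
Above 145 kWh: 132.5 × €0.25 = €33.125
Bill = €67.93

€67.93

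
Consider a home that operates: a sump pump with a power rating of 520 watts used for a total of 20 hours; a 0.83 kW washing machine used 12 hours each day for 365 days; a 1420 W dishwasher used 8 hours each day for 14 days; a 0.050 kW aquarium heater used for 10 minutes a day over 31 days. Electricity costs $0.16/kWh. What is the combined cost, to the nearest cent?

sump pump: 0.52 kW × 20 h = 10.4 kWh
washing machine: Runtime = 12 h/day × 365 days = 4380 h
washing machine: 0.83 kW × 4380 h = 3635.4 kWh
dishwasher: Runtime = 8 h/day × 14 days = 112 h
dishwasher: 1.42 kW × 112 h = 159.04 kWh
aquarium heater: Runtime = 10 min × 31 = 310 min = 5.166666… h
aquarium heater: 0.05 kW × 5.166666… h = 0.258333… kWh
Total energy = 3805.098333… kWh
Cost = 3805.098333… × $0.16 = $608.82

$608.82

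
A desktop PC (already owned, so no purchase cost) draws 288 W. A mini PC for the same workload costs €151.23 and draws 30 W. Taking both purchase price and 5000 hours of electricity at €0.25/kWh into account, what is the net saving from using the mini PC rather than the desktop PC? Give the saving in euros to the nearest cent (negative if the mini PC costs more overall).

desktop PC: €0.00 + (288/1000) kW × 5000 h × €0.25 = €0.00 + €360 = €360
mini PC: €151.23 + (30/1000) kW × 5000 h × €0.25 = €151.23 + €37.5 = €188.73
Saving = €360 − €188.73 = €171.27

€171.27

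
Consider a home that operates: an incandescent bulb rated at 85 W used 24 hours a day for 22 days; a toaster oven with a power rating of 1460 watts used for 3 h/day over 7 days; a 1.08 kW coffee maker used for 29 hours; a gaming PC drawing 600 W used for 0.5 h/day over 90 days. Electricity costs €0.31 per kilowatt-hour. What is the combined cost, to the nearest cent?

€41.50

incandescent bulb: Runtime = 24 h × 22 = 528 h
incandescent bulb: 0.085 kW × 528 h = 44.88 kWh
toaster oven: Runtime = 3 h/day × 7 days = 21 h
toaster oven: 1.46 kW × 21 h = 30.66 kWh
coffee maker: 1.08 kW × 29 h = 31.32 kWh
gaming PC: Runtime = 0.5 h/day × 90 days = 45 h
gaming PC: 0.6 kW × 45 h = 27 kWh
Total energy = 133.86 kWh
Cost = 133.86 × €0.31 = €41.50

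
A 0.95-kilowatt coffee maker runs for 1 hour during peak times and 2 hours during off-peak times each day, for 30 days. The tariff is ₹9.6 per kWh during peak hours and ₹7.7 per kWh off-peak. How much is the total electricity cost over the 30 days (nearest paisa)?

₹712.50

Peak energy = 0.95 kW × 1 h × 30 = 28.5 kWh
Off-peak energy = 0.95 kW × 2 h × 30 = 57 kWh
Cost = 28.5 × ₹9.6 + 57 × ₹7.7 = ₹273.6 + ₹438.9 = ₹712.50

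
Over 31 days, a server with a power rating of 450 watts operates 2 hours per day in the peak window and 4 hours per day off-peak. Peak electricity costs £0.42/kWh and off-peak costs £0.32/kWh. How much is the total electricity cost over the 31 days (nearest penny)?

£29.57

Peak energy = 0.45 kW × 2 h × 31 = 27.9 kWh
Off-peak energy = 0.45 kW × 4 h × 31 = 55.8 kWh
Cost = 27.9 × £0.42 + 55.8 × £0.32 = £11.718 + £17.856 = £29.57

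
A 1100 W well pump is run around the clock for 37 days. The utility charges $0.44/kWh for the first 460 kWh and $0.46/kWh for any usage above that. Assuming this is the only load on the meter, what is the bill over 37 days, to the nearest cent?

Runtime = 24 h × 37 = 888 h
Energy = 1.1 kW × 888 h = 976.8 kWh
Tier 1 (0–460 kWh): 460 × $0.44 = $202.4
Above 460 kWh: 516.8 × $0.46 = $237.728
Bill = $440.13

$440.13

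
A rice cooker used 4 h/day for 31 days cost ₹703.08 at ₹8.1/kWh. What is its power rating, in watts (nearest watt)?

Energy = ₹703.08 ÷ ₹8.1/kWh = 86.8 kWh
Runtime = 4 h/day × 31 days = 124 h
Power = 86.8 kWh ÷ 124 h = 0.7 kW = 700 W

700 W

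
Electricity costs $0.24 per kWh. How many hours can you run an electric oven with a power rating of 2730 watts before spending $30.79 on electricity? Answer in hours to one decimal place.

Energy available = $30.79 ÷ $0.24/kWh = 128.2917 kWh
Hours = 128.2917 kWh ÷ 2.73 kW = 47.0 h

47.0 h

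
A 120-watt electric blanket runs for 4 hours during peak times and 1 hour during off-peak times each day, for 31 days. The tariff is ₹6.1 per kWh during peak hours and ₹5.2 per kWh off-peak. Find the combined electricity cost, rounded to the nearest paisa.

Peak energy = 0.12 kW × 4 h × 31 = 14.88 kWh
Off-peak energy = 0.12 kW × 1 h × 31 = 3.72 kWh
Cost = 14.88 × ₹6.1 + 3.72 × ₹5.2 = ₹90.768 + ₹19.344 = ₹110.11

₹110.11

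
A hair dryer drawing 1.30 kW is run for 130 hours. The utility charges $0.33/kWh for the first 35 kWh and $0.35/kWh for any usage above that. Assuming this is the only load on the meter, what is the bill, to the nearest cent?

$58.45

Energy = 1.3 kW × 130 h = 169 kWh
Tier 1 (0–35 kWh): 35 × $0.33 = $11.55
Above 35 kWh: 134 × $0.35 = $46.9
Bill = $58.45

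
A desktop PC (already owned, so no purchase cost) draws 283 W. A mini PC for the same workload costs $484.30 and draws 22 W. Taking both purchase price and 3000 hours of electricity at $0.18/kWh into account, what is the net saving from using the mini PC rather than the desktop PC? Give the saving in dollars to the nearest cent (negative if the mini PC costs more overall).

desktop PC: $0.00 + (283/1000) kW × 3000 h × $0.18 = $0.00 + $152.82 = $152.82
mini PC: $484.30 + (22/1000) kW × 3000 h × $0.18 = $484.30 + $11.88 = $496.18
Saving = $152.82 − $496.18 = −$343.36

-$343.36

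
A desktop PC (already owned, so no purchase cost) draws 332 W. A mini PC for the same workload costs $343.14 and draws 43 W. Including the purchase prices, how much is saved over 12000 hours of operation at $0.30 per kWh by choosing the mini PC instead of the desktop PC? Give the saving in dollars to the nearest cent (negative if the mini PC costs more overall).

$697.26

desktop PC: $0.00 + (332/1000) kW × 12000 h × $0.30 = $0.00 + $1195.2 = $1195.2
mini PC: $343.14 + (43/1000) kW × 12000 h × $0.30 = $343.14 + $154.8 = $497.94
Saving = $1195.2 − $497.94 = $697.26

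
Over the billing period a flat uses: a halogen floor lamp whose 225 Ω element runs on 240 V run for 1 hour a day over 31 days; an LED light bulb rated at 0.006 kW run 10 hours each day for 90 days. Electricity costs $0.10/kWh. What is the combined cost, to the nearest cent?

halogen floor lamp: Power = V²/R = 240²/225 = 256 W = 0.256 kW
halogen floor lamp: Runtime = 1 h/day × 31 days = 31 h
halogen floor lamp: 0.256 kW × 31 h = 7.936 kWh
LED light bulb: Runtime = 10 h/day × 90 days = 900 h
LED light bulb: 0.006 kW × 900 h = 5.4 kWh
Total energy = 13.336 kWh
Cost = 13.336 × $0.10 = $1.33

$1.33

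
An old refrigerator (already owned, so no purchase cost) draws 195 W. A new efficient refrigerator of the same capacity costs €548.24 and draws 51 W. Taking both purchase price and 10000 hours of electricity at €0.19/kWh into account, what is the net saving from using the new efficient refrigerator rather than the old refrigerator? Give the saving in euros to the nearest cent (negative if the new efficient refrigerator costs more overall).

-€274.64

old refrigerator: €0.00 + (195/1000) kW × 10000 h × €0.19 = €0.00 + €370.5 = €370.5
new efficient refrigerator: €548.24 + (51/1000) kW × 10000 h × €0.19 = €548.24 + €96.9 = €645.14
Saving = €370.5 − €645.14 = −€274.64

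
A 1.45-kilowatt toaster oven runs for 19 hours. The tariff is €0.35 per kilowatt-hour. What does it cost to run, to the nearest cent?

€9.64

Energy = 1.45 kW × 19 h = 27.55 kWh
Cost = 27.55 kWh × €0.35/kWh = €9.64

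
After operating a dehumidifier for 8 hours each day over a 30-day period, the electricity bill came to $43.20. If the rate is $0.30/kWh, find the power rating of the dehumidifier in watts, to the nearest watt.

600 W

Energy = $43.20 ÷ $0.30/kWh = 144 kWh
Runtime = 8 h/day × 30 days = 240 h
Power = 144 kWh ÷ 240 h = 0.6 kW = 600 W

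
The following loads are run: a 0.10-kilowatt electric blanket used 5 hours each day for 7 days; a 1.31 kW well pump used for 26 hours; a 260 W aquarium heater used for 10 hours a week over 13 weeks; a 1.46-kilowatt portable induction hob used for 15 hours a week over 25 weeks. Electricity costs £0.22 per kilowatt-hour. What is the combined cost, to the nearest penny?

electric blanket: Runtime = 5 h/day × 7 days = 35 h
electric blanket: 0.1 kW × 35 h = 3.5 kWh
well pump: 1.31 kW × 26 h = 34.06 kWh
aquarium heater: Runtime = 10 h/week × 13 weeks = 130 h
aquarium heater: 0.26 kW × 130 h = 33.8 kWh
portable induction hob: Runtime = 15 h/week × 25 weeks = 375 h
portable induction hob: 1.46 kW × 375 h = 547.5 kWh
Total energy = 618.86 kWh
Cost = 618.86 × £0.22 = £136.15

£136.15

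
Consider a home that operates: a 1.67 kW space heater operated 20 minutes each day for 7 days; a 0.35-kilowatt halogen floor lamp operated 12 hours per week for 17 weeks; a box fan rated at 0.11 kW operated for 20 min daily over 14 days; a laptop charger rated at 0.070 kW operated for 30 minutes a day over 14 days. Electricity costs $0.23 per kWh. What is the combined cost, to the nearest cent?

$17.55

space heater: Runtime = 20 min × 7 = 140 min = 2.333333… h
space heater: 1.67 kW × 2.333333… h = 3.896666… kWh
halogen floor lamp: Runtime = 12 h/week × 17 weeks = 204 h
halogen floor lamp: 0.35 kW × 204 h = 71.4 kWh
box fan: Runtime = 20 min × 14 = 280 min = 4.666666… h
box fan: 0.11 kW × 4.666666… h = 0.513333… kWh
laptop charger: Runtime = 30 min × 14 = 420 min = 7 h
laptop charger: 0.07 kW × 7 h = 0.49 kWh
Total energy = 76.3 kWh
Cost = 76.3 × $0.23 = $17.55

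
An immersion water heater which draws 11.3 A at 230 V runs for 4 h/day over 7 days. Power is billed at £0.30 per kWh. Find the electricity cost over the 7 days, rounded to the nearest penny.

Power = 11.3 A × 230 V = 2599 W = 2.599 kW
Runtime = 4 h/day × 7 days = 28 h
Energy = 2.599 kW × 28 h = 72.772 kWh
Cost = 72.772 kWh × £0.30/kWh = £21.83

£21.83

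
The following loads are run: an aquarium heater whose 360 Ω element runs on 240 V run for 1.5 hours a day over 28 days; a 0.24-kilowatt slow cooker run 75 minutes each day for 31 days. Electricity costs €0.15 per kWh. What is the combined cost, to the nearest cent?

aquarium heater: Power = V²/R = 240²/360 = 160 W = 0.16 kW
aquarium heater: Runtime = 1.5 h/day × 28 days = 42 h
aquarium heater: 0.16 kW × 42 h = 6.72 kWh
slow cooker: Runtime = 75 min × 31 = 2325 min = 38.75 h
slow cooker: 0.24 kW × 38.75 h = 9.3 kWh
Total energy = 16.02 kWh
Cost = 16.02 × €0.15 = €2.40

€2.40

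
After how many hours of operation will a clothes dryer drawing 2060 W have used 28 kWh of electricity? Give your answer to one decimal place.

Hours = 28 kWh ÷ 2.06 kW = 13.6 h

13.6 h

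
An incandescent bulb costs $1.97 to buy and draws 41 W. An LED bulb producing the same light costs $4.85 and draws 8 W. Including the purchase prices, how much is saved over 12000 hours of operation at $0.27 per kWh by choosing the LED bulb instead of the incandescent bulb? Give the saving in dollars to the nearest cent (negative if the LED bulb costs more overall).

$104.04

incandescent bulb: $1.97 + (41/1000) kW × 12000 h × $0.27 = $1.97 + $132.84 = $134.81
LED bulb: $4.85 + (8/1000) kW × 12000 h × $0.27 = $4.85 + $25.92 = $30.77
Saving = $134.81 − $30.77 = $104.04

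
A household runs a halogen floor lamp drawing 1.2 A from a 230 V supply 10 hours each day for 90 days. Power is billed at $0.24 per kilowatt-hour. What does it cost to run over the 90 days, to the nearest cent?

$59.62

Power = 1.2 A × 230 V = 276 W = 0.276 kW
Runtime = 10 h/day × 90 days = 900 h
Energy = 0.276 kW × 900 h = 248.4 kWh
Cost = 248.4 kWh × $0.24/kWh = $59.62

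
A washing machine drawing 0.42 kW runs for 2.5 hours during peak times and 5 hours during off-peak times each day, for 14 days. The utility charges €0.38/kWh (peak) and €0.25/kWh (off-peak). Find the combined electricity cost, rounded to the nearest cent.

€12.94

Peak energy = 0.42 kW × 2.5 h × 14 = 14.7 kWh
Off-peak energy = 0.42 kW × 5 h × 14 = 29.4 kWh
Cost = 14.7 × €0.38 + 29.4 × €0.25 = €5.586 + €7.35 = €12.94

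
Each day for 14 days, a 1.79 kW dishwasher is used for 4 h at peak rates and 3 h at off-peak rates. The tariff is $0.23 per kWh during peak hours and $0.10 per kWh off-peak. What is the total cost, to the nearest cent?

Peak energy = 1.79 kW × 4 h × 14 = 100.24 kWh
Off-peak energy = 1.79 kW × 3 h × 14 = 75.18 kWh
Cost = 100.24 × $0.23 + 75.18 × $0.10 = $23.0552 + $7.518 = $30.57

$30.57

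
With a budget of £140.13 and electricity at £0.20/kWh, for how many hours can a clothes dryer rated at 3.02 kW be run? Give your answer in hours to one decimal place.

232.0 h

Energy available = £140.13 ÷ £0.20/kWh = 700.65 kWh
Hours = 700.65 kWh ÷ 3.02 kW = 232.0 h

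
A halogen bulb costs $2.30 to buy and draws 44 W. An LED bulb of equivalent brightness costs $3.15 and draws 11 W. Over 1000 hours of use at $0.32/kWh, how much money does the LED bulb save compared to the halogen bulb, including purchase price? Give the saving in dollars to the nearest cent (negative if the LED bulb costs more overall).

halogen bulb: $2.30 + (44/1000) kW × 1000 h × $0.32 = $2.30 + $14.08 = $16.38
LED bulb: $3.15 + (11/1000) kW × 1000 h × $0.32 = $3.15 + $3.52 = $6.67
Saving = $16.38 − $6.67 = $9.71

$9.71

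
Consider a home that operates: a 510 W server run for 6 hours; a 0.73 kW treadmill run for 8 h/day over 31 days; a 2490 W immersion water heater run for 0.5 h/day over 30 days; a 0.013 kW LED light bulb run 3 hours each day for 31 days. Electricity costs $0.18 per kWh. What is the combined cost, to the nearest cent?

$40.08

server: 0.51 kW × 6 h = 3.06 kWh
treadmill: Runtime = 8 h/day × 31 days = 248 h
treadmill: 0.73 kW × 248 h = 181.04 kWh
immersion water heater: Runtime = 0.5 h/day × 30 days = 15 h
immersion water heater: 2.49 kW × 15 h = 37.35 kWh
LED light bulb: Runtime = 3 h/day × 31 days = 93 h
LED light bulb: 0.013 kW × 93 h = 1.209 kWh
Total energy = 222.659 kWh
Cost = 222.659 × $0.18 = $40.08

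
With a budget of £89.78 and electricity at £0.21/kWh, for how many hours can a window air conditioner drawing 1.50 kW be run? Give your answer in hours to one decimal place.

285.0 h

Energy available = £89.78 ÷ £0.21/kWh = 427.5238 kWh
Hours = 427.5238 kWh ÷ 1.5 kW = 285.0 h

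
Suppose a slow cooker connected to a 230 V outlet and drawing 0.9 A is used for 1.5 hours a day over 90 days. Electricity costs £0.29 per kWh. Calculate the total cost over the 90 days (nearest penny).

Power = 0.9 A × 230 V = 207 W = 0.207 kW
Runtime = 1.5 h/day × 90 days = 135 h
Energy = 0.207 kW × 135 h = 27.945 kWh
Cost = 27.945 kWh × £0.29/kWh = £8.10

£8.10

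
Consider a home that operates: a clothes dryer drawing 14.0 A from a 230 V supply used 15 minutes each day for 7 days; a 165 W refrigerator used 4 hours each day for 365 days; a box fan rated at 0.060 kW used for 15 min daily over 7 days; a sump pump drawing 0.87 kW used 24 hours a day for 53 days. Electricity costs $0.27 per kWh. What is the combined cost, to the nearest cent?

$365.39

clothes dryer: Power = 14.0 A × 230 V = 3220 W = 3.22 kW
clothes dryer: Runtime = 15 min × 7 = 105 min = 1.75 h
clothes dryer: 3.22 kW × 1.75 h = 5.635 kWh
refrigerator: Runtime = 4 h/day × 365 days = 1460 h
refrigerator: 0.165 kW × 1460 h = 240.9 kWh
box fan: Runtime = 15 min × 7 = 105 min = 1.75 h
box fan: 0.06 kW × 1.75 h = 0.105 kWh
sump pump: Runtime = 24 h × 53 = 1272 h
sump pump: 0.87 kW × 1272 h = 1106.64 kWh
Total energy = 1353.28 kWh
Cost = 1353.28 × $0.27 = $365.39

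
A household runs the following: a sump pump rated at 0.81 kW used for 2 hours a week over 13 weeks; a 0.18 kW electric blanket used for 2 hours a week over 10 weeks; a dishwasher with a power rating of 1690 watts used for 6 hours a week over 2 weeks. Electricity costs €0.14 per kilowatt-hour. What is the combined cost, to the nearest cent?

sump pump: Runtime = 2 h/week × 13 weeks = 26 h
sump pump: 0.81 kW × 26 h = 21.06 kWh
electric blanket: Runtime = 2 h/week × 10 weeks = 20 h
electric blanket: 0.18 kW × 20 h = 3.6 kWh
dishwasher: Runtime = 6 h/week × 2 weeks = 12 h
dishwasher: 1.69 kW × 12 h = 20.28 kWh
Total energy = 44.94 kWh
Cost = 44.94 × €0.14 = €6.29

€6.29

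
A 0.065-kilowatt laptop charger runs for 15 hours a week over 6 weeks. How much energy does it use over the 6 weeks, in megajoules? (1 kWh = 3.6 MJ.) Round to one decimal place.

21.1 MJ

Runtime = 15 h/week × 6 weeks = 90 h
Energy = 0.065 kW × 90 h = 5.85 kWh
= 5.85 × 3.6 MJ = 21.1 MJ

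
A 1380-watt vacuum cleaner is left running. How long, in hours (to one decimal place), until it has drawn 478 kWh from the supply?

Hours = 478 kWh ÷ 1.38 kW = 346.4 h

346.4 h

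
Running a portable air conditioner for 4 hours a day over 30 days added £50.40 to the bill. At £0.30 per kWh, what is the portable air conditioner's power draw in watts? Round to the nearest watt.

Energy = £50.40 ÷ £0.30/kWh = 168 kWh
Runtime = 4 h/day × 30 days = 120 h
Power = 168 kWh ÷ 120 h = 1.4 kW = 1400 W

1400 W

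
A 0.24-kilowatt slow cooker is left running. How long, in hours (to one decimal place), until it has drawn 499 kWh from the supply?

Hours = 499 kWh ÷ 0.24 kW = 2079.2 h

2079.2 h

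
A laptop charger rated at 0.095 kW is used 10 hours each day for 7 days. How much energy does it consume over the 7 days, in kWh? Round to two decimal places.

Runtime = 10 h/day × 7 days = 70 h
Energy = 0.095 kW × 70 h = 6.65 kWh

6.65 kWh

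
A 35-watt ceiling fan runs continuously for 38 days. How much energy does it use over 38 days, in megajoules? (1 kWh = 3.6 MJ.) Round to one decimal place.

Runtime = 24 h × 38 = 912 h
Energy = 0.035 kW × 912 h = 31.92 kWh
= 31.92 × 3.6 MJ = 114.9 MJ

114.9 MJ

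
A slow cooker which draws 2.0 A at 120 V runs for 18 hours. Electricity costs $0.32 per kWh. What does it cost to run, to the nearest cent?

Power = 2.0 A × 120 V = 240 W = 0.24 kW
Energy = 0.24 kW × 18 h = 4.32 kWh
Cost = 4.32 kWh × $0.32/kWh = $1.38

$1.38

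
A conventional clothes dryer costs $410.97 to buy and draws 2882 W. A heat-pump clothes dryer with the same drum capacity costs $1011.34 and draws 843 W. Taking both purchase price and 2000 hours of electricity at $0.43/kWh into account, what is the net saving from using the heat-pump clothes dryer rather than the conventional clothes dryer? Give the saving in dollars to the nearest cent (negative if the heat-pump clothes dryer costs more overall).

conventional clothes dryer: $410.97 + (2882/1000) kW × 2000 h × $0.43 = $410.97 + $2478.52 = $2889.49
heat-pump clothes dryer: $1011.34 + (843/1000) kW × 2000 h × $0.43 = $1011.34 + $724.98 = $1736.32
Saving = $2889.49 − $1736.32 = $1153.17

$1153.17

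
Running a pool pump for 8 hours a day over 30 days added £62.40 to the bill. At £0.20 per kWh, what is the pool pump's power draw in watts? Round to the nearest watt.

1300 W

Energy = £62.40 ÷ £0.20/kWh = 312 kWh
Runtime = 8 h/day × 30 days = 240 h
Power = 312 kWh ÷ 240 h = 1.3 kW = 1300 W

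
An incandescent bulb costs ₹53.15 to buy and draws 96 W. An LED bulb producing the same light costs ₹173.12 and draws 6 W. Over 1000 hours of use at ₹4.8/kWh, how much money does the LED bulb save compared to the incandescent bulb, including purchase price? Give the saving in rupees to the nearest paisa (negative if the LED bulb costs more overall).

₹312.03

incandescent bulb: ₹53.15 + (96/1000) kW × 1000 h × ₹4.8 = ₹53.15 + ₹460.8 = ₹513.95
LED bulb: ₹173.12 + (6/1000) kW × 1000 h × ₹4.8 = ₹173.12 + ₹28.8 = ₹201.92
Saving = ₹513.95 − ₹201.92 = ₹312.03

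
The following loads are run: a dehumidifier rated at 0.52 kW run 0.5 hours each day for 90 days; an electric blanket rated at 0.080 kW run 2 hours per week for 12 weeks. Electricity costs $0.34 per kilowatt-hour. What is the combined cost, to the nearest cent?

$8.61

dehumidifier: Runtime = 0.5 h/day × 90 days = 45 h
dehumidifier: 0.52 kW × 45 h = 23.4 kWh
electric blanket: Runtime = 2 h/week × 12 weeks = 24 h
electric blanket: 0.08 kW × 24 h = 1.92 kWh
Total energy = 25.32 kWh
Cost = 25.32 × $0.34 = $8.61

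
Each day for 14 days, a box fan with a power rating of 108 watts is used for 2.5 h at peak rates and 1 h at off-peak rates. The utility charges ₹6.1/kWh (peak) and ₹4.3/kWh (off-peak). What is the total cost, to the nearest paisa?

₹29.56

Peak energy = 0.108 kW × 2.5 h × 14 = 3.78 kWh
Off-peak energy = 0.108 kW × 1 h × 14 = 1.512 kWh
Cost = 3.78 × ₹6.1 + 1.512 × ₹4.3 = ₹23.058 + ₹6.5016 = ₹29.56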